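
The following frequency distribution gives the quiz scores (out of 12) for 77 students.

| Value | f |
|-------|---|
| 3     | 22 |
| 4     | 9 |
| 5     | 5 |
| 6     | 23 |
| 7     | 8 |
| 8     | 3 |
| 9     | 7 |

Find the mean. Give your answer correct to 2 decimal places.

Values: 3, 4, 5, 6, 7, 8, 9
Σfx = 22×3 + 9×4 + 5×5 + 23×6 + 8×7 + 3×8 + 7×9 = 408
n = Σf = 77
Mean = 408 / 77 = 5.2987

5.30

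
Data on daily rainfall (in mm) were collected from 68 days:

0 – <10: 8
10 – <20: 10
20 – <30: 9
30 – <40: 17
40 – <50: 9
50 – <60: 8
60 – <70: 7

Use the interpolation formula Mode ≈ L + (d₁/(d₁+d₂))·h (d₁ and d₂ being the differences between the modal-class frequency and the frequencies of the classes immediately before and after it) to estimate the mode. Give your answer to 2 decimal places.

Modal class: 30 – <40 (highest frequency 17).
d₁ = 17 − 9 = 8, d₂ = 17 − 9 = 8
Mode ≈ 30 + (8/(8+8)) × 10 = 30 + 5.0000 = 35.0000

35.00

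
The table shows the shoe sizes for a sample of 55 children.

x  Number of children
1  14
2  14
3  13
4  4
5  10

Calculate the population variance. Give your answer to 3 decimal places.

Values: 1, 2, 3, 4, 5
n = 55, Σfx = 147, mean = 2.6727
Σfx² = 501
Σf(x − x̄)² = Σfx² − (Σfx)²/n = 501 − 147²/55 = 108.1091
Population variance = 108.1091 / 55 = 1.9656

1.966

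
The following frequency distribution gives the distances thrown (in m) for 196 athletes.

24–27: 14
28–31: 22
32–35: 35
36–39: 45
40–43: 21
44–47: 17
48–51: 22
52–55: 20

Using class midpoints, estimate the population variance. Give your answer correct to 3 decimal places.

67.212

Midpoints: 25.5, 29.5, 33.5, 37.5, 41.5, 45.5, 49.5, 53.5
n = 196, Σfm = 7670, mean = 39.1327
Σfm² = 313321
Σf(m − x̄)² = Σfm² − (Σfm)²/n = 313321 − 7670²/196 = 13173.5510
Population variance = 13173.5510 / 196 = 67.2120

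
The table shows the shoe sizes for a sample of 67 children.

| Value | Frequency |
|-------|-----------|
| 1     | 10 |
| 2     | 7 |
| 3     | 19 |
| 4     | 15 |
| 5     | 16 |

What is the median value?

Cumulative frequencies: 10, 17, 36, 51, 67
n = 67, so the median is the value in position (n+1)/2 = 34.
Position 34 falls at value 3.

3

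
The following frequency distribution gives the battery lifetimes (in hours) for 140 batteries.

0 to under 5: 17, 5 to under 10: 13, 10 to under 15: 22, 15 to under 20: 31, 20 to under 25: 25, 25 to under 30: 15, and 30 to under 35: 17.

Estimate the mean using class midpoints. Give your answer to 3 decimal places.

17.750

Midpoints: 2.5, 7.5, 12.5, 17.5, 22.5, 27.5, 32.5
Σfm = 17×2.5 + 13×7.5 + 22×12.5 + 31×17.5 + 25×22.5 + 15×27.5 + 17×32.5 = 2485
n = Σf = 140
Mean = 2485 / 140 = 17.7500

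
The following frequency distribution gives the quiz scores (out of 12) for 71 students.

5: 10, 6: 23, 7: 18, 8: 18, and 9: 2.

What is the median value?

Cumulative frequencies: 10, 33, 51, 69, 71
n = 71, so the median is the value in position (n+1)/2 = 36.
Position 36 falls at value 7.

7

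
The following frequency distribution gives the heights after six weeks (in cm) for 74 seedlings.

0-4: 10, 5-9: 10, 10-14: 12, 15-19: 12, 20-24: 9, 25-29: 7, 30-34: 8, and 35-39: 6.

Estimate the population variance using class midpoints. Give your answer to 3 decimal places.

Midpoints: 2, 7, 12, 17, 22, 27, 32, 37
n = 74, Σfm = 1303, mean = 17.6081
Σfm² = 31591
Σf(m − x̄)² = Σfm² − (Σfm)²/n = 31591 − 1303²/74 = 8647.6351
Population variance = 8647.6351 / 74 = 116.8599

116.860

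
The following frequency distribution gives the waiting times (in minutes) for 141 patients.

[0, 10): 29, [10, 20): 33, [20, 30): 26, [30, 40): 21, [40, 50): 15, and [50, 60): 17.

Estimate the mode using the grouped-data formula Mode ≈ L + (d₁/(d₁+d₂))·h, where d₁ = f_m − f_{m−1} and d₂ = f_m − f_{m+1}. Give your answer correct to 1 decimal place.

Modal class: [10, 20) (highest frequency 33).
d₁ = 33 − 29 = 4, d₂ = 33 − 26 = 7
Mode ≈ 10 + (4/(4+7)) × 10 = 10 + 3.6364 = 13.6364

13.6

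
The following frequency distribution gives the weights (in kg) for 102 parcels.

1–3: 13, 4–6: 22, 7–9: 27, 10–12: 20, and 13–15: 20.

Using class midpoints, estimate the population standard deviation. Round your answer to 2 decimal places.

Midpoints: 2, 5, 8, 11, 14
n = 102, Σfm = 852, mean = 8.3529
Σfm² = 8670
Σf(m − x̄)² = Σfm² − (Σfm)²/n = 8670 − 852²/102 = 1553.2941
Population variance = 1553.2941 / 102 = 15.2284
Standard deviation = √15.2284 = 3.9024

3.90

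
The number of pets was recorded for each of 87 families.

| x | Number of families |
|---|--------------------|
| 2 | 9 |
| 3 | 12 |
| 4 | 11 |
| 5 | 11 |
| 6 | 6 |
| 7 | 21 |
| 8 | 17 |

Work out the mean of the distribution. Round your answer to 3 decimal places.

Values: 2, 3, 4, 5, 6, 7, 8
Σfx = 9×2 + 12×3 + 11×4 + 11×5 + 6×6 + 21×7 + 17×8 = 472
n = Σf = 87
Mean = 472 / 87 = 5.4253

5.425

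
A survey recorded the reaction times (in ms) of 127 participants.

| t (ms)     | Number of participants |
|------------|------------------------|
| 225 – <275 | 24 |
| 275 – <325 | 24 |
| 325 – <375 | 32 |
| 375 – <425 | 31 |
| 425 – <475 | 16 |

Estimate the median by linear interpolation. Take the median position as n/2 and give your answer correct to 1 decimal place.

Cumulative frequencies: 24, 48, 80, 111, 127
n = 127; position = n/2 = 63.5.
This falls in the class 325 – <375: L = 325, F = 48, f = 32, h = 50.
Median ≈ 325 + ((63.5 − 48) / 32) × 50 = 349.2188

349.2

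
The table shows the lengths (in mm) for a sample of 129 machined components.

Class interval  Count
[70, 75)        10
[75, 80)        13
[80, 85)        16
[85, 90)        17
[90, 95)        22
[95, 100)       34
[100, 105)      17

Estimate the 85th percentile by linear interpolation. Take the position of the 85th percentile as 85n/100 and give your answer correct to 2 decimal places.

Cumulative frequencies: 10, 23, 39, 56, 78, 112, 129
n = 129; position = 85n/100 = 109.65.
This falls in the class [95, 100): L = 95, F = 78, f = 34, h = 5.
85th percentile ≈ 95 + ((109.65 − 78) / 34) × 5 = 99.6544

99.65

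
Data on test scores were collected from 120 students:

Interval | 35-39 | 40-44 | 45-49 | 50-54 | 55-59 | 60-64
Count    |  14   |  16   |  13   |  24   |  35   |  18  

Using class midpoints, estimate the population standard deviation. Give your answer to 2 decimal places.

Midpoints: 37, 42, 47, 52, 57, 62
n = 120, Σfm = 6160, mean = 51.3333
Σfm² = 323910
Σf(m − x̄)² = Σfm² − (Σfm)²/n = 323910 − 6160²/120 = 7696.6667
Population variance = 7696.6667 / 120 = 64.1389
Standard deviation = √64.1389 = 8.0087

8.01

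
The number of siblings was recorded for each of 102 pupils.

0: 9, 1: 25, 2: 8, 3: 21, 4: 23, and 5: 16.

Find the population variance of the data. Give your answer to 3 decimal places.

2.619

Values: 0, 1, 2, 3, 4, 5
n = 102, Σfx = 276, mean = 2.7059
Σfx² = 1014
Σf(x − x̄)² = Σfx² − (Σfx)²/n = 1014 − 276²/102 = 267.1765
Population variance = 267.1765 / 102 = 2.6194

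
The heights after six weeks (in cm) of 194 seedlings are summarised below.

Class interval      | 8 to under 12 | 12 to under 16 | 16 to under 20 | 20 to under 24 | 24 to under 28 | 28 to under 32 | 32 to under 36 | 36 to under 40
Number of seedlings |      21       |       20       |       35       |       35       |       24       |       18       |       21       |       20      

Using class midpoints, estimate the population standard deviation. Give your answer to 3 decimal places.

Midpoints: 10, 14, 18, 22, 26, 30, 34, 38
n = 194, Σfm = 4528, mean = 23.3402
Σfm² = 119880
Σf(m − x̄)² = Σfm² − (Σfm)²/n = 119880 − 4528²/194 = 14195.5464
Population variance = 14195.5464 / 194 = 73.1729
Standard deviation = √73.1729 = 8.5541

8.554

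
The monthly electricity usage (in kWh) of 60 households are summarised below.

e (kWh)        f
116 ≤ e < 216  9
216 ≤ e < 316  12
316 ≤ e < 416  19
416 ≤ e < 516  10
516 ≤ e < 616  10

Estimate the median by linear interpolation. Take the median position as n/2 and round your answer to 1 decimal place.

363.4

Cumulative frequencies: 9, 21, 40, 50, 60
n = 60; position = n/2 = 30.
This falls in the class 316 ≤ e < 416: L = 316, F = 21, f = 19, h = 100.
Median ≈ 316 + ((30 − 21) / 19) × 100 = 363.3684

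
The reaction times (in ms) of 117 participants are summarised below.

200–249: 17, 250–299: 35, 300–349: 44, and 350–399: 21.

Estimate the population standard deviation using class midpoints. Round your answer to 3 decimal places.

Midpoints: 224.5, 274.5, 324.5, 374.5
n = 117, Σfm = 35566.5, mean = 303.9872
Σfm² = 11072529.25
Σf(m − x̄)² = Σfm² − (Σfm)²/n = 11072529.25 − 35566.5²/117 = 260769.2308
Population variance = 260769.2308 / 117 = 2228.7968
Standard deviation = √2228.7968 = 47.2101

47.210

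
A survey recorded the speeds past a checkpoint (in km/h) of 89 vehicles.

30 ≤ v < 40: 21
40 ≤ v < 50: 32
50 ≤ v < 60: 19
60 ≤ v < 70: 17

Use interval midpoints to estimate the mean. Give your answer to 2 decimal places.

48.60

Midpoints: 35, 45, 55, 65
Σfm = 21×35 + 32×45 + 19×55 + 17×65 = 4325
n = Σf = 89
Mean = 4325 / 89 = 48.5955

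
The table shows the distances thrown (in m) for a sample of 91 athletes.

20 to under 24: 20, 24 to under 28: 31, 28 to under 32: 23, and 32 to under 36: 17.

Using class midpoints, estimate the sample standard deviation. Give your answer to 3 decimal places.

Midpoints: 22, 26, 30, 34
n = 91, Σfm = 2514, mean = 27.6264
Σfm² = 70988
Σf(m − x̄)² = Σfm² − (Σfm)²/n = 70988 − 2514²/91 = 1535.2967
Sample variance = 1535.2967 / 90 = 17.0589
Standard deviation = √17.0589 = 4.1302

4.130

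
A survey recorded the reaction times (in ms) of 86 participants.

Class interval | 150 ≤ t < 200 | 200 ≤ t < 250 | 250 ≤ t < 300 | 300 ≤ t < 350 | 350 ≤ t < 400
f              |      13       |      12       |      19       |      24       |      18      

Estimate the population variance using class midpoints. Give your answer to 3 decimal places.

4487.561

Midpoints: 175, 225, 275, 325, 375
n = 86, Σfm = 24750, mean = 287.7907
Σfm² = 7508750
Σf(m − x̄)² = Σfm² − (Σfm)²/n = 7508750 − 24750²/86 = 385930.2326
Population variance = 385930.2326 / 86 = 4487.5608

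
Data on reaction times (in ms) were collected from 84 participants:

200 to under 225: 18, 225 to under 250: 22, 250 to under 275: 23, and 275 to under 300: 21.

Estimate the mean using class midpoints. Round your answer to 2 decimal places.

Midpoints: 212.5, 237.5, 262.5, 287.5
Σfm = 18×212.5 + 22×237.5 + 23×262.5 + 21×287.5 = 21125
n = Σf = 84
Mean = 21125 / 84 = 251.4881

251.49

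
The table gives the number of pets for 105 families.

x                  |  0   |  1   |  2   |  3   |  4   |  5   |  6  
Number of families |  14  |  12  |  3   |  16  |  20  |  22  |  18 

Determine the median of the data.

Cumulative frequencies: 14, 26, 29, 45, 65, 87, 105
n = 105, so the median is the value in position (n+1)/2 = 53.
Position 53 falls at value 4.

4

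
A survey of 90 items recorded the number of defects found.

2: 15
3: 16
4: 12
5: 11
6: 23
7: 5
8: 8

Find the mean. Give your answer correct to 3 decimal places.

4.644

Values: 2, 3, 4, 5, 6, 7, 8
Σfx = 15×2 + 16×3 + 12×4 + 11×5 + 23×6 + 5×7 + 8×8 = 418
n = Σf = 90
Mean = 418 / 90 = 4.6444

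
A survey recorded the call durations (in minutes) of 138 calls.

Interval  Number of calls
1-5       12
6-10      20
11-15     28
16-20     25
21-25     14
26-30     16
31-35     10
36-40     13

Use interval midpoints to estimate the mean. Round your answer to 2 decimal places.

Midpoints: 3, 8, 13, 18, 23, 28, 33, 38
Σfm = 12×3 + 20×8 + 28×13 + 25×18 + 14×23 + 16×28 + 10×33 + 13×38 = 2604
n = Σf = 138
Mean = 2604 / 138 = 18.8696

18.87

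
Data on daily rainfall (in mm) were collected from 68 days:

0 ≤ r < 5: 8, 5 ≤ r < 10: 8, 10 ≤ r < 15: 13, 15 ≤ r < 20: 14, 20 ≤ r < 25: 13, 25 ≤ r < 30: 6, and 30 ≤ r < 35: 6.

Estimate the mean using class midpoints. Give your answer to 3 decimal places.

16.765

Midpoints: 2.5, 7.5, 12.5, 17.5, 22.5, 27.5, 32.5
Σfm = 8×2.5 + 8×7.5 + 13×12.5 + 14×17.5 + 13×22.5 + 6×27.5 + 6×32.5 = 1140
n = Σf = 68
Mean = 1140 / 68 = 16.7647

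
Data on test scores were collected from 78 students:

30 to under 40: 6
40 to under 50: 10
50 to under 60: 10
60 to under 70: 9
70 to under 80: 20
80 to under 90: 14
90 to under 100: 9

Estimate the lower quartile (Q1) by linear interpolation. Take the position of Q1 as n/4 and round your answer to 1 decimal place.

53.5

Cumulative frequencies: 6, 16, 26, 35, 55, 69, 78
n = 78; position = n/4 = 19.5.
This falls in the class 50 to under 60: L = 50, F = 16, f = 10, h = 10.
Lower quartile ≈ 50 + ((19.5 − 16) / 10) × 10 = 53.5000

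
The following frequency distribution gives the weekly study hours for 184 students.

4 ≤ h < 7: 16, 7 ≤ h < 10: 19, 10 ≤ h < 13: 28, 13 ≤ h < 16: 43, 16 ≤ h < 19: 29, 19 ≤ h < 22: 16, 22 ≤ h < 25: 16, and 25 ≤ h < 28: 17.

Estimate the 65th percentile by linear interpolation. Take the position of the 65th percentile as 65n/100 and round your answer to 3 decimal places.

Cumulative frequencies: 16, 35, 63, 106, 135, 151, 167, 184
n = 184; position = 65n/100 = 119.6.
This falls in the class 16 ≤ h < 19: L = 16, F = 106, f = 29, h = 3.
65th percentile ≈ 16 + ((119.6 − 106) / 29) × 3 = 17.4069

17.407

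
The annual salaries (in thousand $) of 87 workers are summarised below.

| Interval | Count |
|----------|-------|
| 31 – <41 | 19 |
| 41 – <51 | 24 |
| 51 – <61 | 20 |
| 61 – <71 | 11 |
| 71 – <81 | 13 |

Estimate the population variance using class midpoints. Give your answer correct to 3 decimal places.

179.099

Midpoints: 36, 46, 56, 66, 76
n = 87, Σfm = 4622, mean = 53.1264
Σfm² = 261132
Σf(m − x̄)² = Σfm² − (Σfm)²/n = 261132 − 4622²/87 = 15581.6092
Population variance = 15581.6092 / 87 = 179.0990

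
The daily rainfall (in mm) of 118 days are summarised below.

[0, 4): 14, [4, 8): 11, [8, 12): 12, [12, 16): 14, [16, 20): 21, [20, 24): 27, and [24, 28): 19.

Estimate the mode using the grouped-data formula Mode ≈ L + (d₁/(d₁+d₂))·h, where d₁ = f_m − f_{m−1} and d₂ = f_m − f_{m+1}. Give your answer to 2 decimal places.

21.71

Modal class: [20, 24) (highest frequency 27).
d₁ = 27 − 21 = 6, d₂ = 27 − 19 = 8
Mode ≈ 20 + (6/(6+8)) × 4 = 20 + 1.7143 = 21.7143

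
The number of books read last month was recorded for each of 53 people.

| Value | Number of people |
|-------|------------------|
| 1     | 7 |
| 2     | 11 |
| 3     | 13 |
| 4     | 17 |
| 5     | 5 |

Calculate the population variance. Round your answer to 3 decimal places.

Values: 1, 2, 3, 4, 5
n = 53, Σfx = 161, mean = 3.0377
Σfx² = 565
Σf(x − x̄)² = Σfx² − (Σfx)²/n = 565 − 161²/53 = 75.9245
Population variance = 75.9245 / 53 = 1.4325

1.433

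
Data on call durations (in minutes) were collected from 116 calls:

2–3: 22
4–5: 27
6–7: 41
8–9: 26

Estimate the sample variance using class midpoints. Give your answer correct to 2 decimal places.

4.30

Midpoints: 2.5, 4.5, 6.5, 8.5
n = 116, Σfm = 664, mean = 5.7241
Σfm² = 4295
Σf(m − x̄)² = Σfm² − (Σfm)²/n = 4295 − 664²/116 = 494.1724
Sample variance = 494.1724 / 115 = 4.2972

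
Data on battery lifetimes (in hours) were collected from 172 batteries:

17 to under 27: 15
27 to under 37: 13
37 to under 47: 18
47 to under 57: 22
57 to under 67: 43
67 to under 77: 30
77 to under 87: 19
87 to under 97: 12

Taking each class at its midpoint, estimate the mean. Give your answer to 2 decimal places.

58.92

Midpoints: 22, 32, 42, 52, 62, 72, 82, 92
Σfm = 15×22 + 13×32 + 18×42 + 22×52 + 43×62 + 30×72 + 19×82 + 12×92 = 10134
n = Σf = 172
Mean = 10134 / 172 = 58.9186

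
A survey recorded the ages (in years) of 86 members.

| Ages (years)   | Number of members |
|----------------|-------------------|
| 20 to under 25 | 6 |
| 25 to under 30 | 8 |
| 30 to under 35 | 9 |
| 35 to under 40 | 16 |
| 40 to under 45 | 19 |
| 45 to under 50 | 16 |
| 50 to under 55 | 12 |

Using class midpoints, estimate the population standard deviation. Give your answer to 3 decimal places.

8.752

Midpoints: 22.5, 27.5, 32.5, 37.5, 42.5, 47.5, 52.5
n = 86, Σfm = 3445, mean = 40.0581
Σfm² = 144587.5
Σf(m − x̄)² = Σfm² − (Σfm)²/n = 144587.5 − 3445²/86 = 6587.2093
Population variance = 6587.2093 / 86 = 76.5955
Standard deviation = √76.5955 = 8.7519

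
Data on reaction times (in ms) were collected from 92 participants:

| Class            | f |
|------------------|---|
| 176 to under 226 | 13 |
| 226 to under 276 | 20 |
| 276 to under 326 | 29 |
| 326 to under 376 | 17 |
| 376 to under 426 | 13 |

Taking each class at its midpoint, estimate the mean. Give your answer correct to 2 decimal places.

299.37

Midpoints: 201, 251, 301, 351, 401
Σfm = 13×201 + 20×251 + 29×301 + 17×351 + 13×401 = 27542
n = Σf = 92
Mean = 27542 / 92 = 299.3696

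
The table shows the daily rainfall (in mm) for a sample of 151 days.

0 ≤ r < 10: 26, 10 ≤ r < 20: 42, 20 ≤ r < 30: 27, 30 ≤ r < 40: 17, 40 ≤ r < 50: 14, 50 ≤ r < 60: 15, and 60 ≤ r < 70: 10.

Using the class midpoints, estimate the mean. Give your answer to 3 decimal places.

Midpoints: 5, 15, 25, 35, 45, 55, 65
Σfm = 26×5 + 42×15 + 27×25 + 17×35 + 14×45 + 15×55 + 10×65 = 4135
n = Σf = 151
Mean = 4135 / 151 = 27.3841

27.384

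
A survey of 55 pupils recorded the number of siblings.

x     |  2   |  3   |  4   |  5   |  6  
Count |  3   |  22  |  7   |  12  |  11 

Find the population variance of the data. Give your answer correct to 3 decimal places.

Values: 2, 3, 4, 5, 6
n = 55, Σfx = 226, mean = 4.1091
Σfx² = 1018
Σf(x − x̄)² = Σfx² − (Σfx)²/n = 1018 − 226²/55 = 89.3455
Population variance = 89.3455 / 55 = 1.6245

1.624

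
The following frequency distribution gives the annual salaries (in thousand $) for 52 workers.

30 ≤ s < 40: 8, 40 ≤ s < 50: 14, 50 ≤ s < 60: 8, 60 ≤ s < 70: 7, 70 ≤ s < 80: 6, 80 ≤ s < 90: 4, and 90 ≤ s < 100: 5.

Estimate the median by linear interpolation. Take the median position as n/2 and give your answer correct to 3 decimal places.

55.000

Cumulative frequencies: 8, 22, 30, 37, 43, 47, 52
n = 52; position = n/2 = 26.
This falls in the class 50 ≤ s < 60: L = 50, F = 22, f = 8, h = 10.
Median ≈ 50 + ((26 − 22) / 8) × 10 = 55.0000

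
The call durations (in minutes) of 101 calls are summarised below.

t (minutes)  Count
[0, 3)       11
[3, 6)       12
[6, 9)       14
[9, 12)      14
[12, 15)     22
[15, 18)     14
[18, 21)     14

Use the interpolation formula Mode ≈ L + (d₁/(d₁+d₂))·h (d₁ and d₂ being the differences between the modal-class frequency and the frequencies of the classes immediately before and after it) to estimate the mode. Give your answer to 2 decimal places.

13.50

Modal class: [12, 15) (highest frequency 22).
d₁ = 22 − 14 = 8, d₂ = 22 − 14 = 8
Mode ≈ 12 + (8/(8+8)) × 3 = 12 + 1.5000 = 13.5000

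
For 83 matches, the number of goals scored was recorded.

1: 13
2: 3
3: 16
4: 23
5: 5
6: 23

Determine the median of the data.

Cumulative frequencies: 13, 16, 32, 55, 60, 83
n = 83, so the median is the value in position (n+1)/2 = 42.
Position 42 falls at value 4.

4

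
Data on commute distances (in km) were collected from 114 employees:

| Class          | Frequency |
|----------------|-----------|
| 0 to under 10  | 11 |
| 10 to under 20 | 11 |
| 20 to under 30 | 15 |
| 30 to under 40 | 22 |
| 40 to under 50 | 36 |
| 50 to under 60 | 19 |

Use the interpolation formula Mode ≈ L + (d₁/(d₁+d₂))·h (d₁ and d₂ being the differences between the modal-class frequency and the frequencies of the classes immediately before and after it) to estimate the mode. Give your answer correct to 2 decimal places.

44.52

Modal class: 40 to under 50 (highest frequency 36).
d₁ = 36 − 22 = 14, d₂ = 36 − 19 = 17
Mode ≈ 40 + (14/(14+17)) × 10 = 40 + 4.5161 = 44.5161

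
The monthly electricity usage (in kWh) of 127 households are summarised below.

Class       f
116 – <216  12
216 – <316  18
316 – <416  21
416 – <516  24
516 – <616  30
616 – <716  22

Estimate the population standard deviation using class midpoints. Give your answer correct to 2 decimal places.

Midpoints: 166, 266, 366, 466, 566, 666
n = 127, Σfm = 57282, mean = 451.0394
Σfm² = 28998012
Σf(m − x̄)² = Σfm² − (Σfm)²/n = 28998012 − 57282²/127 = 3161574.8031
Population variance = 3161574.8031 / 127 = 24894.2898
Standard deviation = √24894.2898 = 157.7792

157.78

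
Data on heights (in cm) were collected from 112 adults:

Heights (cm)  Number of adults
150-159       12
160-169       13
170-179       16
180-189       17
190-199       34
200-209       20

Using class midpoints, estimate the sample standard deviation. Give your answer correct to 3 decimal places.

Midpoints: 154.5, 164.5, 174.5, 184.5, 194.5, 204.5
n = 112, Σfm = 20624, mean = 184.1429
Σfm² = 3826748
Σf(m − x̄)² = Σfm² − (Σfm)²/n = 3826748 − 20624²/112 = 28985.7143
Sample variance = 28985.7143 / 111 = 261.1326
Standard deviation = √261.1326 = 16.1596

16.160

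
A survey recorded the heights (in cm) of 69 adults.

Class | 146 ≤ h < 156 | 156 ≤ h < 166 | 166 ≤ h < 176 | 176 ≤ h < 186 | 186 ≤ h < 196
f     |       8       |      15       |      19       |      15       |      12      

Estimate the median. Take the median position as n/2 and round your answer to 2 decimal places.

172.05

Cumulative frequencies: 8, 23, 42, 57, 69
n = 69; position = n/2 = 34.5.
This falls in the class 166 ≤ h < 176: L = 166, F = 23, f = 19, h = 10.
Median ≈ 166 + ((34.5 − 23) / 19) × 10 = 172.0526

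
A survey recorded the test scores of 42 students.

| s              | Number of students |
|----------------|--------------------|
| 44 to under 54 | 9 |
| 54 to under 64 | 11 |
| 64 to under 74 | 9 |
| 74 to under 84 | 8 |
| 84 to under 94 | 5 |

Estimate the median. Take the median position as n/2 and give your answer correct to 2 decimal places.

65.11

Cumulative frequencies: 9, 20, 29, 37, 42
n = 42; position = n/2 = 21.
This falls in the class 64 to under 74: L = 64, F = 20, f = 9, h = 10.
Median ≈ 64 + ((21 − 20) / 9) × 10 = 65.1111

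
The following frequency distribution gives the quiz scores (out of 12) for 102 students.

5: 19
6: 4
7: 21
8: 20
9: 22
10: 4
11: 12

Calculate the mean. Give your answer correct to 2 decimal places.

7.80

Values: 5, 6, 7, 8, 9, 10, 11
Σfx = 19×5 + 4×6 + 21×7 + 20×8 + 22×9 + 4×10 + 12×11 = 796
n = Σf = 102
Mean = 796 / 102 = 7.8039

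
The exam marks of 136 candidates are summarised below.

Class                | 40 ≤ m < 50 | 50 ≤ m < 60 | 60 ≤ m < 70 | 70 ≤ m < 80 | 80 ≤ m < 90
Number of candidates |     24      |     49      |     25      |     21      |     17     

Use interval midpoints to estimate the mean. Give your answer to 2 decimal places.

61.91

Midpoints: 45, 55, 65, 75, 85
Σfm = 24×45 + 49×55 + 25×65 + 21×75 + 17×85 = 8420
n = Σf = 136
Mean = 8420 / 136 = 61.9118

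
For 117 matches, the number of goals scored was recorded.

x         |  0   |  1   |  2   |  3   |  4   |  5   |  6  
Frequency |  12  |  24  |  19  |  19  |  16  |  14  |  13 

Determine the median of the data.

3

Cumulative frequencies: 12, 36, 55, 74, 90, 104, 117
n = 117, so the median is the value in position (n+1)/2 = 59.
Position 59 falls at value 3.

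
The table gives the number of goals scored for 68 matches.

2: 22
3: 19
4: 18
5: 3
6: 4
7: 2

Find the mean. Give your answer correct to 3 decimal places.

3.324

Values: 2, 3, 4, 5, 6, 7
Σfx = 22×2 + 19×3 + 18×4 + 3×5 + 4×6 + 2×7 = 226
n = Σf = 68
Mean = 226 / 68 = 3.3235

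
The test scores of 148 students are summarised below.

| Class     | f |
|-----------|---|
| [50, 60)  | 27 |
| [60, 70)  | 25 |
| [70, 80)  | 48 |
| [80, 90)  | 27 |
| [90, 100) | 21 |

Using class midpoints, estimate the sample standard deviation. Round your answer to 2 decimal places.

12.87

Midpoints: 55, 65, 75, 85, 95
n = 148, Σfm = 11000, mean = 74.3243
Σfm² = 841900
Σf(m − x̄)² = Σfm² − (Σfm)²/n = 841900 − 11000²/148 = 24332.4324
Sample variance = 24332.4324 / 147 = 165.5268
Standard deviation = √165.5268 = 12.8657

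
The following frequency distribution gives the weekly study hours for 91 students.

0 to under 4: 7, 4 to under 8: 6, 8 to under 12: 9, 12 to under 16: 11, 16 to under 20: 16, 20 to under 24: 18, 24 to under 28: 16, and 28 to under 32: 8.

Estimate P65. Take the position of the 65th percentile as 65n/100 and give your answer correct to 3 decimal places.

Cumulative frequencies: 7, 13, 22, 33, 49, 67, 83, 91
n = 91; position = 65n/100 = 59.15.
This falls in the class 20 to under 24: L = 20, F = 49, f = 18, h = 4.
65th percentile ≈ 20 + ((59.15 − 49) / 18) × 4 = 22.2556

22.256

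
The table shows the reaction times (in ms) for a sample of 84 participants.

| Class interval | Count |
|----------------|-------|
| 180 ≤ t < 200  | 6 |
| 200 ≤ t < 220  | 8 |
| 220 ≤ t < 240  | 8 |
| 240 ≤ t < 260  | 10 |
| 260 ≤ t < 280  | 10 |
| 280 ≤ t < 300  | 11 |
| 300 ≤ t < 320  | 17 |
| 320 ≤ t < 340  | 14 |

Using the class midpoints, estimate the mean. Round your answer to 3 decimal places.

273.095

Midpoints: 190, 210, 230, 250, 270, 290, 310, 330
Σfm = 6×190 + 8×210 + 8×230 + 10×250 + 10×270 + 11×290 + 17×310 + 14×330 = 22940
n = Σf = 84
Mean = 22940 / 84 = 273.0952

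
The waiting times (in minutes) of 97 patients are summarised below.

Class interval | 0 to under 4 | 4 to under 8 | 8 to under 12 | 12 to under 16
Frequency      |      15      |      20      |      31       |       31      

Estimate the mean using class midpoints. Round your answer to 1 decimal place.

Midpoints: 2, 6, 10, 14
Σfm = 15×2 + 20×6 + 31×10 + 31×14 = 894
n = Σf = 97
Mean = 894 / 97 = 9.2165

9.2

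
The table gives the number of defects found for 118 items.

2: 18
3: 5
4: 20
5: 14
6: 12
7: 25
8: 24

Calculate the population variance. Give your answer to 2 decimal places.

4.31

Values: 2, 3, 4, 5, 6, 7, 8
n = 118, Σfx = 640, mean = 5.4237
Σfx² = 3980
Σf(x − x̄)² = Σfx² − (Σfx)²/n = 3980 − 640²/118 = 508.8136
Population variance = 508.8136 / 118 = 4.3120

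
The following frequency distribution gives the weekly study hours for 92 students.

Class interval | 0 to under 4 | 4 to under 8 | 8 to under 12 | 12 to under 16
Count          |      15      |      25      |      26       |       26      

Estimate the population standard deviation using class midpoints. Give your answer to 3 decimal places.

4.209

Midpoints: 2, 6, 10, 14
n = 92, Σfm = 804, mean = 8.7391
Σfm² = 8656
Σf(m − x̄)² = Σfm² − (Σfm)²/n = 8656 − 804²/92 = 1629.7391
Population variance = 1629.7391 / 92 = 17.7146
Standard deviation = √17.7146 = 4.2089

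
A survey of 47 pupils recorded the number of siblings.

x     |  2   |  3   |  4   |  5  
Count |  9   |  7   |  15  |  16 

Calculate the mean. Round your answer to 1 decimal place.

Values: 2, 3, 4, 5
Σfx = 9×2 + 7×3 + 15×4 + 16×5 = 179
n = Σf = 47
Mean = 179 / 47 = 3.8085

3.8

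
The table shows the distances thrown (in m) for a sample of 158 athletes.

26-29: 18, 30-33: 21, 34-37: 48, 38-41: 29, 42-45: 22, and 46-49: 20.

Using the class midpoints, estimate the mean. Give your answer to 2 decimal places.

37.42

Midpoints: 27.5, 31.5, 35.5, 39.5, 43.5, 47.5
Σfm = 18×27.5 + 21×31.5 + 48×35.5 + 29×39.5 + 22×43.5 + 20×47.5 = 5913
n = Σf = 158
Mean = 5913 / 158 = 37.4241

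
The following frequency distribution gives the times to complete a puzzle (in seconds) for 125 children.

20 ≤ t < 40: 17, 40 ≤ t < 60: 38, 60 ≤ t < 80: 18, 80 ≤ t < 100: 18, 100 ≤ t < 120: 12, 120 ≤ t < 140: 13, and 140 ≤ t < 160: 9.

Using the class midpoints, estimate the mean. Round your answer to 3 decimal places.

77.200

Midpoints: 30, 50, 70, 90, 110, 130, 150
Σfm = 17×30 + 38×50 + 18×70 + 18×90 + 12×110 + 13×130 + 9×150 = 9650
n = Σf = 125
Mean = 9650 / 125 = 77.2000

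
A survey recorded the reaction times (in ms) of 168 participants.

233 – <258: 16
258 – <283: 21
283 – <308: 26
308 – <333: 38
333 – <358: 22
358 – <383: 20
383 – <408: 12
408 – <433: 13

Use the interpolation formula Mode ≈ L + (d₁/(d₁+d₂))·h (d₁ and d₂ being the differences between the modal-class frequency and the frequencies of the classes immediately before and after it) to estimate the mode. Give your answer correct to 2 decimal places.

Modal class: 308 – <333 (highest frequency 38).
d₁ = 38 − 26 = 12, d₂ = 38 − 22 = 16
Mode ≈ 308 + (12/(12+16)) × 25 = 308 + 10.7143 = 318.7143

318.71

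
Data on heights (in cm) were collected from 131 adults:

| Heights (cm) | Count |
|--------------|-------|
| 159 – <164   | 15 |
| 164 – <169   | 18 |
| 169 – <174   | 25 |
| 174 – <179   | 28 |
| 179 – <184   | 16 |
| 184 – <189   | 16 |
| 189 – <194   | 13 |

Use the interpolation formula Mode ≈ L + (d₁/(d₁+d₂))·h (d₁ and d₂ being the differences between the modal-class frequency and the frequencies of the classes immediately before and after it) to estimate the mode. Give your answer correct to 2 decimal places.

Modal class: 174 – <179 (highest frequency 28).
d₁ = 28 − 25 = 3, d₂ = 28 − 16 = 12
Mode ≈ 174 + (3/(3+12)) × 5 = 174 + 1.0000 = 175.0000

175.00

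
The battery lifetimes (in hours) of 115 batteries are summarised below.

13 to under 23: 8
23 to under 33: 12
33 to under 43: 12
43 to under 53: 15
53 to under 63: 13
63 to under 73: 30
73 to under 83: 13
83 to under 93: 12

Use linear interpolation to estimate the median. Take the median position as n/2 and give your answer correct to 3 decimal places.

61.077

Cumulative frequencies: 8, 20, 32, 47, 60, 90, 103, 115
n = 115; position = n/2 = 57.5.
This falls in the class 53 to under 63: L = 53, F = 47, f = 13, h = 10.
Median ≈ 53 + ((57.5 − 47) / 13) × 10 = 61.0769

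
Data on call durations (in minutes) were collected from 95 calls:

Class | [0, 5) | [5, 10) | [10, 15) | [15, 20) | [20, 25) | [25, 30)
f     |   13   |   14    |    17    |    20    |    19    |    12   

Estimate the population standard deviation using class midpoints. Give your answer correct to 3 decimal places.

Midpoints: 2.5, 7.5, 12.5, 17.5, 22.5, 27.5
n = 95, Σfm = 1457.5, mean = 15.3421
Σfm² = 28343.75
Σf(m − x̄)² = Σfm² − (Σfm)²/n = 28343.75 − 1457.5²/95 = 5982.6316
Population variance = 5982.6316 / 95 = 62.9751
Standard deviation = √62.9751 = 7.9357

7.936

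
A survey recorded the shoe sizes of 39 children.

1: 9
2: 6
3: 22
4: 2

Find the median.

Cumulative frequencies: 9, 15, 37, 39
n = 39, so the median is the value in position (n+1)/2 = 20.
Position 20 falls at value 3.

3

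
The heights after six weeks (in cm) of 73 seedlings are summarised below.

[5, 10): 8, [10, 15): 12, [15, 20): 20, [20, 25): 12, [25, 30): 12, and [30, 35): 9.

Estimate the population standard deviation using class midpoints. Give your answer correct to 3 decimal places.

Midpoints: 7.5, 12.5, 17.5, 22.5, 27.5, 32.5
n = 73, Σfm = 1452.5, mean = 19.8973
Σfm² = 33106.25
Σf(m − x̄)² = Σfm² − (Σfm)²/n = 33106.25 − 1452.5²/73 = 4205.4795
Population variance = 4205.4795 / 73 = 57.6093
Standard deviation = √57.6093 = 7.5901

7.590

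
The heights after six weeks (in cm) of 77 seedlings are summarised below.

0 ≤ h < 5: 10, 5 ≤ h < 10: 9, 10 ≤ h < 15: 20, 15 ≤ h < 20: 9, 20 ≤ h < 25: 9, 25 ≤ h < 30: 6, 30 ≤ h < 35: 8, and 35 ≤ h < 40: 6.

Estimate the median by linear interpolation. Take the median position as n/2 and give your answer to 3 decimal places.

Cumulative frequencies: 10, 19, 39, 48, 57, 63, 71, 77
n = 77; position = n/2 = 38.5.
This falls in the class 10 ≤ h < 15: L = 10, F = 19, f = 20, h = 5.
Median ≈ 10 + ((38.5 − 19) / 20) × 5 = 14.8750

14.875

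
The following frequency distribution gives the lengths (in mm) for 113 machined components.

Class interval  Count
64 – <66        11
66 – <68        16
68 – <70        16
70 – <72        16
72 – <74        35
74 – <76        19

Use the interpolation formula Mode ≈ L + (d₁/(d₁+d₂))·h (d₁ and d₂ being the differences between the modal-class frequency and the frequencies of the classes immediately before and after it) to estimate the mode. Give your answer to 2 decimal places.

Modal class: 72 – <74 (highest frequency 35).
d₁ = 35 − 16 = 19, d₂ = 35 − 19 = 16
Mode ≈ 72 + (19/(19+16)) × 2 = 72 + 1.0857 = 73.0857

73.09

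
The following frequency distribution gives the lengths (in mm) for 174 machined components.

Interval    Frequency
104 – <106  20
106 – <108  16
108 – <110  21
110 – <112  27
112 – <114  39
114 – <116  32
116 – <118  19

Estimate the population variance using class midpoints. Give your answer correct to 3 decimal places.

Midpoints: 105, 107, 109, 111, 113, 115, 117
n = 174, Σfm = 19408, mean = 111.5402
Σfm² = 2167134
Σf(m − x̄)² = Σfm² − (Σfm)²/n = 2167134 − 19408²/174 = 2361.2184
Population variance = 2361.2184 / 174 = 13.5702

13.570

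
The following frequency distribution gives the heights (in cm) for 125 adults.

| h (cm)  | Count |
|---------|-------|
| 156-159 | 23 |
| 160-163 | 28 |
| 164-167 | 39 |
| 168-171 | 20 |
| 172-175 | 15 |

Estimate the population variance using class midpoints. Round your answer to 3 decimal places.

Midpoints: 157.5, 161.5, 165.5, 169.5, 173.5
n = 125, Σfm = 20591.5, mean = 164.7320
Σfm² = 3395205.25
Σf(m − x̄)² = Σfm² − (Σfm)²/n = 3395205.25 − 20591.5²/125 = 3126.2720
Population variance = 3126.2720 / 125 = 25.0102

25.010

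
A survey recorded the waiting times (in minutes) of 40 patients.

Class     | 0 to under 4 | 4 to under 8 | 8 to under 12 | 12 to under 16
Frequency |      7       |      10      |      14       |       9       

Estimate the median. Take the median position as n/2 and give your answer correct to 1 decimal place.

Cumulative frequencies: 7, 17, 31, 40
n = 40; position = n/2 = 20.
This falls in the class 8 to under 12: L = 8, F = 17, f = 14, h = 4.
Median ≈ 8 + ((20 − 17) / 14) × 4 = 8.8571

8.9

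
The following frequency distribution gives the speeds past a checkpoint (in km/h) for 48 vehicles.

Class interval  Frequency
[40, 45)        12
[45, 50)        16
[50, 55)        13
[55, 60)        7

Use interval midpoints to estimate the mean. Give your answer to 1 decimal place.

49.1

Midpoints: 42.5, 47.5, 52.5, 57.5
Σfm = 12×42.5 + 16×47.5 + 13×52.5 + 7×57.5 = 2355
n = Σf = 48
Mean = 2355 / 48 = 49.0625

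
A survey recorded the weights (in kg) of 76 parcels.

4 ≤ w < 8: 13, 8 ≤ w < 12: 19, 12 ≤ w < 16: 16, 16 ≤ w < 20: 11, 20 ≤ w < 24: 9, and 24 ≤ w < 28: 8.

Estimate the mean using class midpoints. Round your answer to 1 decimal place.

Midpoints: 6, 10, 14, 18, 22, 26
Σfm = 13×6 + 19×10 + 16×14 + 11×18 + 9×22 + 8×26 = 1096
n = Σf = 76
Mean = 1096 / 76 = 14.4211

14.4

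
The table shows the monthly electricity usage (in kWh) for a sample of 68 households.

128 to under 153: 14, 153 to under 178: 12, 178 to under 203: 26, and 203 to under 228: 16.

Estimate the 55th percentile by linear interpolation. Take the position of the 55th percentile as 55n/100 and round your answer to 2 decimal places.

Cumulative frequencies: 14, 26, 52, 68
n = 68; position = 55n/100 = 37.4.
This falls in the class 178 to under 203: L = 178, F = 26, f = 26, h = 25.
55th percentile ≈ 178 + ((37.4 − 26) / 26) × 25 = 188.9615

188.96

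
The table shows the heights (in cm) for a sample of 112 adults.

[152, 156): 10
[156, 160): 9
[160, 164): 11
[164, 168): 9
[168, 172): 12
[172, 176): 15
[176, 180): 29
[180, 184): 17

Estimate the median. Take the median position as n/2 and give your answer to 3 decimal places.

Cumulative frequencies: 10, 19, 30, 39, 51, 66, 95, 112
n = 112; position = n/2 = 56.
This falls in the class [172, 176): L = 172, F = 51, f = 15, h = 4.
Median ≈ 172 + ((56 − 51) / 15) × 4 = 173.3333

173.333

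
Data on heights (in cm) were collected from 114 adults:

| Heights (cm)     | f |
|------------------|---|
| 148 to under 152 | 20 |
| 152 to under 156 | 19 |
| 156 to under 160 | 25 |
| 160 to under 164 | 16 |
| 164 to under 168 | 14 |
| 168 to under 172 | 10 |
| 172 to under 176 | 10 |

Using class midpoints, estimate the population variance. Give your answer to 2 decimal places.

55.36

Midpoints: 150, 154, 158, 162, 166, 170, 174
n = 114, Σfm = 18232, mean = 159.9298
Σfm² = 2922152
Σf(m − x̄)² = Σfm² − (Σfm)²/n = 2922152 − 18232²/114 = 6311.4386
Population variance = 6311.4386 / 114 = 55.3635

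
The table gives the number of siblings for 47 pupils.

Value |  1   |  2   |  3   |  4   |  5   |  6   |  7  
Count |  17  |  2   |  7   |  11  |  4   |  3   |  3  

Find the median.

Cumulative frequencies: 17, 19, 26, 37, 41, 44, 47
n = 47, so the median is the value in position (n+1)/2 = 24.
Position 24 falls at value 3.

3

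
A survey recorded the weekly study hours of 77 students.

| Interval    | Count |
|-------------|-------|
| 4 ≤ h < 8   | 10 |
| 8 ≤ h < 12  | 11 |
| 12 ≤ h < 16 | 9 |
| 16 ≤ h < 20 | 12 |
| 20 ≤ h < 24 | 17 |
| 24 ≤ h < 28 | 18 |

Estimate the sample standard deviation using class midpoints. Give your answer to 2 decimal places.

6.98

Midpoints: 6, 10, 14, 18, 22, 26
n = 77, Σfm = 1354, mean = 17.5844
Σfm² = 27508
Σf(m − x̄)² = Σfm² − (Σfm)²/n = 27508 − 1354²/77 = 3698.7013
Sample variance = 3698.7013 / 76 = 48.6671
Standard deviation = √48.6671 = 6.9762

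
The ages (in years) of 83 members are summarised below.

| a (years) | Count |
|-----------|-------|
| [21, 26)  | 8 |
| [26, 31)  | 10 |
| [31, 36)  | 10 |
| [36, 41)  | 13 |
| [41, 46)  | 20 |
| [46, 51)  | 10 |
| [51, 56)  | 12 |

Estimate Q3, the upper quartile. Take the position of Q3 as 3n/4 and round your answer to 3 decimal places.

Cumulative frequencies: 8, 18, 28, 41, 61, 71, 83
n = 83; position = 3n/4 = 62.25.
This falls in the class [46, 51): L = 46, F = 61, f = 10, h = 5.
Upper quartile ≈ 46 + ((62.25 − 61) / 10) × 5 = 46.6250

46.625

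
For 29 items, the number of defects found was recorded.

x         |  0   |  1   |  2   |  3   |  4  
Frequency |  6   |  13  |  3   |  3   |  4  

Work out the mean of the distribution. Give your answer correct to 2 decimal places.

1.52

Values: 0, 1, 2, 3, 4
Σfx = 6×0 + 13×1 + 3×2 + 3×3 + 4×4 = 44
n = Σf = 29
Mean = 44 / 29 = 1.5172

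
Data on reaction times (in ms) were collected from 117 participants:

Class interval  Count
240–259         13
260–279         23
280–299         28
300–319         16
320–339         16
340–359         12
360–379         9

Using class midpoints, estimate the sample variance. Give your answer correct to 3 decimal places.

Midpoints: 249.5, 269.5, 289.5, 309.5, 329.5, 349.5, 369.5
n = 117, Σfm = 35291.5, mean = 301.6368
Σfm² = 10790779.25
Σf(m − x̄)² = Σfm² − (Σfm)²/n = 10790779.25 − 35291.5²/117 = 145565.8120
Sample variance = 145565.8120 / 116 = 1254.8777

1254.878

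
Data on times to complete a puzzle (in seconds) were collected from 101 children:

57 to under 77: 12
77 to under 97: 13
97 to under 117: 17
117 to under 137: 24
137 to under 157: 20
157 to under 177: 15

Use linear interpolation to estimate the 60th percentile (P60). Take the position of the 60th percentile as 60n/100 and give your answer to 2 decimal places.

Cumulative frequencies: 12, 25, 42, 66, 86, 101
n = 101; position = 60n/100 = 60.6.
This falls in the class 117 to under 137: L = 117, F = 42, f = 24, h = 20.
60th percentile ≈ 117 + ((60.6 − 42) / 24) × 20 = 132.5000

132.50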